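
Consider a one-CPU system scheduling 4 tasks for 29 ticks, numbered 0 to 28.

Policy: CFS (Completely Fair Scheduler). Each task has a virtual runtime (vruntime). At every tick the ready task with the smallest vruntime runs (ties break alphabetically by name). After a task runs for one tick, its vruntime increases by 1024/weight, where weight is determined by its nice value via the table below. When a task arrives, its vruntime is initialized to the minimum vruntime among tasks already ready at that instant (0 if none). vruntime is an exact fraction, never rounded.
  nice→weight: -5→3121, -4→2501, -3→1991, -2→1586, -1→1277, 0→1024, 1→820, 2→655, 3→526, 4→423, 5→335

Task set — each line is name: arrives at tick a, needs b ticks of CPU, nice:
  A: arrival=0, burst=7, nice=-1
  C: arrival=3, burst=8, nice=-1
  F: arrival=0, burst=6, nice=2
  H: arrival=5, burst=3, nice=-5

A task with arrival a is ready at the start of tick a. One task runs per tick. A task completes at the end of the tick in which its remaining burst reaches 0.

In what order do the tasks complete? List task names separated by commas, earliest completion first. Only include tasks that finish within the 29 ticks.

completion order = H, A, C, F

t=0: vr[A=0 F=0] → run A
t=1: vr[A=1024/1277 F=0] → run F
t=2: vr[A=1024/1277 F=1024/655] → run A
t=3: vr[A=2048/1277 C=1024/655 F=1024/655] → run C
t=4: vr[A=2048/1277 C=1978368/836435 F=1024/655] → run F
t=5: vr[A=2048/1277 C=1978368/836435 F=2048/655 H=2048/1277] → run A
t=6: vr[A=3072/1277 C=1978368/836435 F=2048/655 H=2048/1277] → run H
t=7: vr[A=3072/1277 C=1978368/836435 F=2048/655 H=7699456/3985517] → run H
t=8: vr[A=3072/1277 C=1978368/836435 F=2048/655 H=9007104/3985517] → run H
t=9: vr[A=3072/1277 C=1978368/836435 F=2048/655] → run C
t=10: vr[A=3072/1277 C=2649088/836435 F=2048/655] → run A
t=11: vr[A=4096/1277 C=2649088/836435 F=2048/655] → run F
t=12: vr[A=4096/1277 C=2649088/836435 F=3072/655] → run C
t=13: vr[A=4096/1277 C=3319808/836435 F=3072/655] → run A
t=14: vr[A=5120/1277 C=3319808/836435 F=3072/655] → run C
t=15: vr[A=5120/1277 C=3990528/836435 F=3072/655] → run A
t=16: vr[A=6144/1277 C=3990528/836435 F=3072/655] → run F
t=17: vr[A=6144/1277 C=3990528/836435 F=4096/655] → run C
t=18: vr[A=6144/1277 C=4661248/836435 F=4096/655] → run A
t=19: vr[C=4661248/836435 F=4096/655] → run C
t=20: vr[C=5331968/836435 F=4096/655] → run F
t=21: vr[C=5331968/836435 F=1024/131] → run C
t=22: vr[C=6002688/836435 F=1024/131] → run C
t=23: vr[F=1024/131] → run F
t=24: (idle)
t=25: (idle)
t=26: (idle)
t=27: (idle)
t=28: (idle)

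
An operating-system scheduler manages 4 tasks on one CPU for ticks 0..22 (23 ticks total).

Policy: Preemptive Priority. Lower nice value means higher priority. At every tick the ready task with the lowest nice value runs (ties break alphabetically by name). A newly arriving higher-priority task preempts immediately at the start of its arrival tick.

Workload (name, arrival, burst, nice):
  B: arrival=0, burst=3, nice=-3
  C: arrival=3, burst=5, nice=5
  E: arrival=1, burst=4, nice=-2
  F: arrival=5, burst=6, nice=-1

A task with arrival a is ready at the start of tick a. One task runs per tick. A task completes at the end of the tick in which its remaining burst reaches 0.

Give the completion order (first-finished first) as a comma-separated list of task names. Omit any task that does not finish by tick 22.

t=0: ready={B} → run B
t=1: ready={B,E} → run B
t=2: ready={B,E} → run B
t=3: ready={C,E} → run E
t=4: ready={C,E} → run E
t=5: ready={C,E,F} → run E
t=6: ready={C,E,F} → run E
t=7: ready={C,F} → run F
t=8: ready={C,F} → run F
t=9: ready={C,F} → run F
t=10: ready={C,F} → run F
t=11: ready={C,F} → run F
t=12: ready={C,F} → run F
t=13: ready={C} → run C
t=14: ready={C} → run C
t=15: ready={C} → run C
t=16: ready={C} → run C
t=17: ready={C} → run C
t=18: (idle)
t=19: (idle)
t=20: (idle)
t=21: (idle)
t=22: (idle)

completion order = B, E, F, C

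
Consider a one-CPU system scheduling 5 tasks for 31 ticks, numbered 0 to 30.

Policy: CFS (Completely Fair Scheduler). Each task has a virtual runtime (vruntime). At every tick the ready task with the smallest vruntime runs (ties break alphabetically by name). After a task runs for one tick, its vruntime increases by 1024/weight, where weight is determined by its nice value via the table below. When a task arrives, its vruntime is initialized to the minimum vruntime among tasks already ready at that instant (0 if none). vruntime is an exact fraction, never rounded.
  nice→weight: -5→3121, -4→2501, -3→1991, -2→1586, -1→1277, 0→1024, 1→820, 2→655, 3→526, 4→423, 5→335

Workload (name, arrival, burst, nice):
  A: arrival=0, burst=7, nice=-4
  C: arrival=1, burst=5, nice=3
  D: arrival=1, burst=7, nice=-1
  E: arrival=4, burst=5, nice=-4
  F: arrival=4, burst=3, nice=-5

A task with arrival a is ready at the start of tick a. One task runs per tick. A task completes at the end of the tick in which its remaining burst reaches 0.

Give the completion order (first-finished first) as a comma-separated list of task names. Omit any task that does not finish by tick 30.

completion order = F, A, E, D, C

t=0: vr[A=0] → run A
t=1: vr[A=1024/2501 C=1024/2501 D=1024/2501] → run A
t=2: vr[A=2048/2501 C=1024/2501 D=1024/2501] → run C
t=3: vr[A=2048/2501 C=1549824/657763 D=1024/2501] → run D
t=4: vr[A=2048/2501 C=1549824/657763 D=3868672/3193777 E=2048/2501 F=2048/2501] → run A
t=5: vr[A=3072/2501 C=1549824/657763 D=3868672/3193777 E=2048/2501 F=2048/2501] → run E
t=6: vr[A=3072/2501 C=1549824/657763 D=3868672/3193777 E=3072/2501 F=2048/2501] → run F
t=7: vr[A=3072/2501 C=1549824/657763 D=3868672/3193777 E=3072/2501 F=8952832/7805621] → run F
t=8: vr[A=3072/2501 C=1549824/657763 D=3868672/3193777 E=3072/2501 F=11513856/7805621] → run D
t=9: vr[A=3072/2501 C=1549824/657763 D=6429696/3193777 E=3072/2501 F=11513856/7805621] → run A
t=10: vr[A=4096/2501 C=1549824/657763 D=6429696/3193777 E=3072/2501 F=11513856/7805621] → run E
t=11: vr[A=4096/2501 C=1549824/657763 D=6429696/3193777 E=4096/2501 F=11513856/7805621] → run F
t=12: vr[A=4096/2501 C=1549824/657763 D=6429696/3193777 E=4096/2501] → run A
t=13: vr[A=5120/2501 C=1549824/657763 D=6429696/3193777 E=4096/2501] → run E
t=14: vr[A=5120/2501 C=1549824/657763 D=6429696/3193777 E=5120/2501] → run D
t=15: vr[A=5120/2501 C=1549824/657763 D=8990720/3193777 E=5120/2501] → run A
t=16: vr[A=6144/2501 C=1549824/657763 D=8990720/3193777 E=5120/2501] → run E
t=17: vr[A=6144/2501 C=1549824/657763 D=8990720/3193777 E=6144/2501] → run C
t=18: vr[A=6144/2501 C=2830336/657763 D=8990720/3193777 E=6144/2501] → run A
t=19: vr[C=2830336/657763 D=8990720/3193777 E=6144/2501] → run E
t=20: vr[C=2830336/657763 D=8990720/3193777] → run D
t=21: vr[C=2830336/657763 D=11551744/3193777] → run D
t=22: vr[C=2830336/657763 D=14112768/3193777] → run C
t=23: vr[C=4110848/657763 D=14112768/3193777] → run D
t=24: vr[C=4110848/657763 D=16673792/3193777] → run D
t=25: vr[C=4110848/657763] → run C
t=26: vr[C=5391360/657763] → run C
t=27: (idle)
t=28: (idle)
t=29: (idle)
t=30: (idle)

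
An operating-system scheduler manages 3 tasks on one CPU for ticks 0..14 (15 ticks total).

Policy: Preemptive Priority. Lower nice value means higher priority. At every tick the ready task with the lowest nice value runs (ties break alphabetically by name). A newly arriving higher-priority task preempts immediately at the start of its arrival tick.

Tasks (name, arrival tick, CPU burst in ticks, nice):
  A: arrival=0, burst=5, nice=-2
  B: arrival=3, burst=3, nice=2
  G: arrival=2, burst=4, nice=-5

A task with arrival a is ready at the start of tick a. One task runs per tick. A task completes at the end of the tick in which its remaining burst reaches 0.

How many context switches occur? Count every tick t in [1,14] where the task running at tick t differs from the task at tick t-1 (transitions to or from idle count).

t=0: ready={A} → run A
t=1: ready={A} → run A
t=2: ready={A,G} → run G
t=3: ready={A,B,G} → run G
t=4: ready={A,B,G} → run G
t=5: ready={A,B,G} → run G
t=6: ready={A,B} → run A
t=7: ready={A,B} → run A
t=8: ready={A,B} → run A
t=9: ready={B} → run B
t=10: ready={B} → run B
t=11: ready={B} → run B
t=12: (idle)
t=13: (idle)
t=14: (idle)

context switches = 4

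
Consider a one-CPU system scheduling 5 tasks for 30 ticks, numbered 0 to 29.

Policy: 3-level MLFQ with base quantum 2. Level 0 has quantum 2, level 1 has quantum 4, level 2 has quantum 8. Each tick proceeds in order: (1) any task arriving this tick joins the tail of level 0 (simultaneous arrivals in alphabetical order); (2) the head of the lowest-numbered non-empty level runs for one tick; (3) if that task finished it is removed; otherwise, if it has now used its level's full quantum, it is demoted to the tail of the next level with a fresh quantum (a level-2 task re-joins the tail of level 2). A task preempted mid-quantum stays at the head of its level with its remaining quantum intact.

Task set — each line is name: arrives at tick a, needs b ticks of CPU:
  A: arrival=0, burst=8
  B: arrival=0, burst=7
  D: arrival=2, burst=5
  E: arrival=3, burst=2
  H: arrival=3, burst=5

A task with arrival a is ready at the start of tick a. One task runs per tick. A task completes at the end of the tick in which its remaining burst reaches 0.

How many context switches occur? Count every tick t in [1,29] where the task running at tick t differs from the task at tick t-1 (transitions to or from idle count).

t=0: L0/L1/L2 = AB/-/- → run A
t=1: L0/L1/L2 = AB/-/- → run A
t=2: L0/L1/L2 = BD/A/- → run B
t=3: L0/L1/L2 = BDEH/A/- → run B
t=4: L0/L1/L2 = DEH/AB/- → run D
t=5: L0/L1/L2 = DEH/AB/- → run D
t=6: L0/L1/L2 = EH/ABD/- → run E
t=7: L0/L1/L2 = EH/ABD/- → run E
t=8: L0/L1/L2 = H/ABD/- → run H
t=9: L0/L1/L2 = H/ABD/- → run H
t=10: L0/L1/L2 = -/ABDH/- → run A
t=11: L0/L1/L2 = -/ABDH/- → run A
t=12: L0/L1/L2 = -/ABDH/- → run A
t=13: L0/L1/L2 = -/ABDH/- → run A
t=14: L0/L1/L2 = -/BDH/A → run B
t=15: L0/L1/L2 = -/BDH/A → run B
t=16: L0/L1/L2 = -/BDH/A → run B
t=17: L0/L1/L2 = -/BDH/A → run B
t=18: L0/L1/L2 = -/DH/AB → run D
t=19: L0/L1/L2 = -/DH/AB → run D
t=20: L0/L1/L2 = -/DH/AB → run D
t=21: L0/L1/L2 = -/H/AB → run H
t=22: L0/L1/L2 = -/H/AB → run H
t=23: L0/L1/L2 = -/H/AB → run H
t=24: L0/L1/L2 = -/-/AB → run A
t=25: L0/L1/L2 = -/-/AB → run A
t=26: L0/L1/L2 = -/-/B → run B
t=27: (idle)
t=28: (idle)
t=29: (idle)

context switches = 11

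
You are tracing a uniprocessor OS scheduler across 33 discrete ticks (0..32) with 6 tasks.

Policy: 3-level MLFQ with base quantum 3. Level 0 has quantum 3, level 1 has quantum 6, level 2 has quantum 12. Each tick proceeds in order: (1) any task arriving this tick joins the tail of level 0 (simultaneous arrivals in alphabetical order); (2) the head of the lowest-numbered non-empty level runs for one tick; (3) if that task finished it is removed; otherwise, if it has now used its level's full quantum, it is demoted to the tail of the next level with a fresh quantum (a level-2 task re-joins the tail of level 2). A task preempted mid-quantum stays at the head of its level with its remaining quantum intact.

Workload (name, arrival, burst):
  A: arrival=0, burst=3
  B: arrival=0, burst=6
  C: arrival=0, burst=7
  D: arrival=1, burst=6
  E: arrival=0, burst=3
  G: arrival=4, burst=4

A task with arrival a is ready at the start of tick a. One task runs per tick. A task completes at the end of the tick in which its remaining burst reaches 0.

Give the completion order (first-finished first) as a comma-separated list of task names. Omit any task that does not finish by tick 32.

completion order = A, E, B, C, D, G

t=0: L0/L1/L2 = ABCE/-/- → run A
t=1: L0/L1/L2 = ABCED/-/- → run A
t=2: L0/L1/L2 = ABCED/-/- → run A
t=3: L0/L1/L2 = BCED/-/- → run B
t=4: L0/L1/L2 = BCEDG/-/- → run B
t=5: L0/L1/L2 = BCEDG/-/- → run B
t=6: L0/L1/L2 = CEDG/B/- → run C
t=7: L0/L1/L2 = CEDG/B/- → run C
t=8: L0/L1/L2 = CEDG/B/- → run C
t=9: L0/L1/L2 = EDG/BC/- → run E
t=10: L0/L1/L2 = EDG/BC/- → run E
t=11: L0/L1/L2 = EDG/BC/- → run E
t=12: L0/L1/L2 = DG/BC/- → run D
t=13: L0/L1/L2 = DG/BC/- → run D
t=14: L0/L1/L2 = DG/BC/- → run D
t=15: L0/L1/L2 = G/BCD/- → run G
t=16: L0/L1/L2 = G/BCD/- → run G
t=17: L0/L1/L2 = G/BCD/- → run G
t=18: L0/L1/L2 = -/BCDG/- → run B
t=19: L0/L1/L2 = -/BCDG/- → run B
t=20: L0/L1/L2 = -/BCDG/- → run B
t=21: L0/L1/L2 = -/CDG/- → run C
t=22: L0/L1/L2 = -/CDG/- → run C
t=23: L0/L1/L2 = -/CDG/- → run C
t=24: L0/L1/L2 = -/CDG/- → run C
t=25: L0/L1/L2 = -/DG/- → run D
t=26: L0/L1/L2 = -/DG/- → run D
t=27: L0/L1/L2 = -/DG/- → run D
t=28: L0/L1/L2 = -/G/- → run G
t=29: (idle)
t=30: (idle)
t=31: (idle)
t=32: (idle)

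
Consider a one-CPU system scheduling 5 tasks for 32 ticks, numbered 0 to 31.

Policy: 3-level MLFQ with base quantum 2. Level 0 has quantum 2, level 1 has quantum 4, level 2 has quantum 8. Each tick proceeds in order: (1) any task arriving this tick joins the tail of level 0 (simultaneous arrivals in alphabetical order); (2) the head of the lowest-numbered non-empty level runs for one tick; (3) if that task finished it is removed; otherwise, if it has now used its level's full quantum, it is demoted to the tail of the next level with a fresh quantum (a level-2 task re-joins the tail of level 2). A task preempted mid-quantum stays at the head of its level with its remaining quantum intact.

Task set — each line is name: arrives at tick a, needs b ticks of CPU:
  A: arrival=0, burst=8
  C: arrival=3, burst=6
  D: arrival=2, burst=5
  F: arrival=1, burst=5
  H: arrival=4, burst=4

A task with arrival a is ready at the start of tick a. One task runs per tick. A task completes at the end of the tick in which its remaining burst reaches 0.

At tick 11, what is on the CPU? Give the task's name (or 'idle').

running at tick 11 = A

t=0: L0/L1/L2 = A/-/- → run A
t=1: L0/L1/L2 = AF/-/- → run A
t=2: L0/L1/L2 = FD/A/- → run F
t=3: L0/L1/L2 = FDC/A/- → run F
t=4: L0/L1/L2 = DCH/AF/- → run D
t=5: L0/L1/L2 = DCH/AF/- → run D
t=6: L0/L1/L2 = CH/AFD/- → run C
t=7: L0/L1/L2 = CH/AFD/- → run C
t=8: L0/L1/L2 = H/AFDC/- → run H
t=9: L0/L1/L2 = H/AFDC/- → run H
t=10: L0/L1/L2 = -/AFDCH/- → run A
t=11: L0/L1/L2 = -/AFDCH/- → run A
t=12: L0/L1/L2 = -/AFDCH/- → run A
t=13: L0/L1/L2 = -/AFDCH/- → run A
t=14: L0/L1/L2 = -/FDCH/A → run F
t=15: L0/L1/L2 = -/FDCH/A → run F
t=16: L0/L1/L2 = -/FDCH/A → run F
t=17: L0/L1/L2 = -/DCH/A → run D
t=18: L0/L1/L2 = -/DCH/A → run D
t=19: L0/L1/L2 = -/DCH/A → run D
t=20: L0/L1/L2 = -/CH/A → run C
t=21: L0/L1/L2 = -/CH/A → run C
t=22: L0/L1/L2 = -/CH/A → run C
t=23: L0/L1/L2 = -/CH/A → run C
t=24: L0/L1/L2 = -/H/A → run H
t=25: L0/L1/L2 = -/H/A → run H
t=26: L0/L1/L2 = -/-/A → run A
t=27: L0/L1/L2 = -/-/A → run A
t=28: (idle)
t=29: (idle)
t=30: (idle)
t=31: (idle)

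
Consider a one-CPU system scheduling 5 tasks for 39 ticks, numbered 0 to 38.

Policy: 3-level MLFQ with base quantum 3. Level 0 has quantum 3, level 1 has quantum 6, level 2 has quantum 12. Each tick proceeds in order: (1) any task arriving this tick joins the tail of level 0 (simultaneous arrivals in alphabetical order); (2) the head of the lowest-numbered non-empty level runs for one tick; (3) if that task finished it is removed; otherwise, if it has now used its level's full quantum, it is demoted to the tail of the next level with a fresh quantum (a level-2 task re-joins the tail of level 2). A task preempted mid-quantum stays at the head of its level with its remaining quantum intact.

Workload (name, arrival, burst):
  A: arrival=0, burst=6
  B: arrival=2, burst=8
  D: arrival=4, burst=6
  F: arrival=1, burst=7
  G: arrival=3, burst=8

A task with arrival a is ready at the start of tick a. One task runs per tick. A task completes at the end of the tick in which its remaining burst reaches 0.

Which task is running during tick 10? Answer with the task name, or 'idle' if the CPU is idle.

running at tick 10 = G

t=0: L0/L1/L2 = A/-/- → run A
t=1: L0/L1/L2 = AF/-/- → run A
t=2: L0/L1/L2 = AFB/-/- → run A
t=3: L0/L1/L2 = FBG/A/- → run F
t=4: L0/L1/L2 = FBGD/A/- → run F
t=5: L0/L1/L2 = FBGD/A/- → run F
t=6: L0/L1/L2 = BGD/AF/- → run B
t=7: L0/L1/L2 = BGD/AF/- → run B
t=8: L0/L1/L2 = BGD/AF/- → run B
t=9: L0/L1/L2 = GD/AFB/- → run G
t=10: L0/L1/L2 = GD/AFB/- → run G
t=11: L0/L1/L2 = GD/AFB/- → run G
t=12: L0/L1/L2 = D/AFBG/- → run D
t=13: L0/L1/L2 = D/AFBG/- → run D
t=14: L0/L1/L2 = D/AFBG/- → run D
t=15: L0/L1/L2 = -/AFBGD/- → run A
t=16: L0/L1/L2 = -/AFBGD/- → run A
t=17: L0/L1/L2 = -/AFBGD/- → run A
t=18: L0/L1/L2 = -/FBGD/- → run F
t=19: L0/L1/L2 = -/FBGD/- → run F
t=20: L0/L1/L2 = -/FBGD/- → run F
t=21: L0/L1/L2 = -/FBGD/- → run F
t=22: L0/L1/L2 = -/BGD/- → run B
t=23: L0/L1/L2 = -/BGD/- → run B
t=24: L0/L1/L2 = -/BGD/- → run B
t=25: L0/L1/L2 = -/BGD/- → run B
t=26: L0/L1/L2 = -/BGD/- → run B
t=27: L0/L1/L2 = -/GD/- → run G
t=28: L0/L1/L2 = -/GD/- → run G
t=29: L0/L1/L2 = -/GD/- → run G
t=30: L0/L1/L2 = -/GD/- → run G
t=31: L0/L1/L2 = -/GD/- → run G
t=32: L0/L1/L2 = -/D/- → run D
t=33: L0/L1/L2 = -/D/- → run D
t=34: L0/L1/L2 = -/D/- → run D
t=35: (idle)
t=36: (idle)
t=37: (idle)
t=38: (idle)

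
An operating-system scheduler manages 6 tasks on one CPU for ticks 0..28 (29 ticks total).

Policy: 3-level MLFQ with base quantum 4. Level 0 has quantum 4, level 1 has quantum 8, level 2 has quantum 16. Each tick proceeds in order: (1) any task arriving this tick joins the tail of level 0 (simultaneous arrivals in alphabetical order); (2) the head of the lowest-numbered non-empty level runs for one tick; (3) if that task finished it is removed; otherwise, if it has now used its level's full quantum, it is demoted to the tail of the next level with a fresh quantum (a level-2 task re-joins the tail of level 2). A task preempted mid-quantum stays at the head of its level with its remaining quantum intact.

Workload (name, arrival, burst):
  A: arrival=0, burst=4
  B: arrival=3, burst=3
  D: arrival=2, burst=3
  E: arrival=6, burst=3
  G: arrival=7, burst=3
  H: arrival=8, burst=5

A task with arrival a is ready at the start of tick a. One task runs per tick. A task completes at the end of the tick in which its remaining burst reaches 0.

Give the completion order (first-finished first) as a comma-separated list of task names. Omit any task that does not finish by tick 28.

completion order = A, D, B, E, G, H

t=0: L0/L1/L2 = A/-/- → run A
t=1: L0/L1/L2 = A/-/- → run A
t=2: L0/L1/L2 = AD/-/- → run A
t=3: L0/L1/L2 = ADB/-/- → run A
t=4: L0/L1/L2 = DB/-/- → run D
t=5: L0/L1/L2 = DB/-/- → run D
t=6: L0/L1/L2 = DBE/-/- → run D
t=7: L0/L1/L2 = BEG/-/- → run B
t=8: L0/L1/L2 = BEGH/-/- → run B
t=9: L0/L1/L2 = BEGH/-/- → run B
t=10: L0/L1/L2 = EGH/-/- → run E
t=11: L0/L1/L2 = EGH/-/- → run E
t=12: L0/L1/L2 = EGH/-/- → run E
t=13: L0/L1/L2 = GH/-/- → run G
t=14: L0/L1/L2 = GH/-/- → run G
t=15: L0/L1/L2 = GH/-/- → run G
t=16: L0/L1/L2 = H/-/- → run H
t=17: L0/L1/L2 = H/-/- → run H
t=18: L0/L1/L2 = H/-/- → run H
t=19: L0/L1/L2 = H/-/- → run H
t=20: L0/L1/L2 = -/H/- → run H
t=21: (idle)
t=22: (idle)
t=23: (idle)
t=24: (idle)
t=25: (idle)
t=26: (idle)
t=27: (idle)
t=28: (idle)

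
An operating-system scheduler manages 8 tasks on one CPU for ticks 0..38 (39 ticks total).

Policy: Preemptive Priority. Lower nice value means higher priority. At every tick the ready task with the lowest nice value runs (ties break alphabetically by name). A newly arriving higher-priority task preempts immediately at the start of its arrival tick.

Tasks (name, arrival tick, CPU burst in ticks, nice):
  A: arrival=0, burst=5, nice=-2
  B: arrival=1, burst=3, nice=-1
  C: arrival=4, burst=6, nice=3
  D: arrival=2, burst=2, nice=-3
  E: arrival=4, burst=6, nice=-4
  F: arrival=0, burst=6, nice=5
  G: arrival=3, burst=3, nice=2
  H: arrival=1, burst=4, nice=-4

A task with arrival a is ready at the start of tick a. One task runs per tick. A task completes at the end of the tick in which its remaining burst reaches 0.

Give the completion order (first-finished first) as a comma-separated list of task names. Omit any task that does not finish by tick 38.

t=0: ready={A,F} → run A
t=1: ready={A,B,F,H} → run H
t=2: ready={A,B,D,F,H} → run H
t=3: ready={A,B,D,F,G,H} → run H
t=4: ready={A,B,C,D,E,F,G,H} → run E
t=5: ready={A,B,C,D,E,F,G,H} → run E
t=6: ready={A,B,C,D,E,F,G,H} → run E
t=7: ready={A,B,C,D,E,F,G,H} → run E
t=8: ready={A,B,C,D,E,F,G,H} → run E
t=9: ready={A,B,C,D,E,F,G,H} → run E
t=10: ready={A,B,C,D,F,G,H} → run H
t=11: ready={A,B,C,D,F,G} → run D
t=12: ready={A,B,C,D,F,G} → run D
t=13: ready={A,B,C,F,G} → run A
t=14: ready={A,B,C,F,G} → run A
t=15: ready={A,B,C,F,G} → run A
t=16: ready={A,B,C,F,G} → run A
t=17: ready={B,C,F,G} → run B
t=18: ready={B,C,F,G} → run B
t=19: ready={B,C,F,G} → run B
t=20: ready={C,F,G} → run G
t=21: ready={C,F,G} → run G
t=22: ready={C,F,G} → run G
t=23: ready={C,F} → run C
t=24: ready={C,F} → run C
t=25: ready={C,F} → run C
t=26: ready={C,F} → run C
t=27: ready={C,F} → run C
t=28: ready={C,F} → run C
t=29: ready={F} → run F
t=30: ready={F} → run F
t=31: ready={F} → run F
t=32: ready={F} → run F
t=33: ready={F} → run F
t=34: ready={F} → run F
t=35: (idle)
t=36: (idle)
t=37: (idle)
t=38: (idle)

completion order = E, H, D, A, B, G, C, F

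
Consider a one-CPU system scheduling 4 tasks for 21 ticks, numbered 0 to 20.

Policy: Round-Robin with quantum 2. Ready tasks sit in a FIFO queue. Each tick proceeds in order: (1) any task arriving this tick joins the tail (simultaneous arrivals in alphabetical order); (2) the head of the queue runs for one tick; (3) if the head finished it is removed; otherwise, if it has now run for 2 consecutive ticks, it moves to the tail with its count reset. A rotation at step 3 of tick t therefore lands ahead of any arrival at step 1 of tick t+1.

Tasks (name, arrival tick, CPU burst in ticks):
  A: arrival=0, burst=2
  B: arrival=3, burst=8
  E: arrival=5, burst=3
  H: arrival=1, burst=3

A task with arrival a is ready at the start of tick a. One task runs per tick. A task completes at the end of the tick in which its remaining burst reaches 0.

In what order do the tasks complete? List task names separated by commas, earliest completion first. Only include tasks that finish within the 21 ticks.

completion order = A, H, E, B

t=0: queue=[A] q_used=0 → run A
t=1: queue=[A,H] q_used=1 → run A
t=2: queue=[H] q_used=0 → run H
t=3: queue=[H,B] q_used=1 → run H
t=4: queue=[B,H] q_used=0 → run B
t=5: queue=[B,H,E] q_used=1 → run B
t=6: queue=[H,E,B] q_used=0 → run H
t=7: queue=[E,B] q_used=0 → run E
t=8: queue=[E,B] q_used=1 → run E
t=9: queue=[B,E] q_used=0 → run B
t=10: queue=[B,E] q_used=1 → run B
t=11: queue=[E,B] q_used=0 → run E
t=12: queue=[B] q_used=0 → run B
t=13: queue=[B] q_used=1 → run B
t=14: queue=[B] q_used=0 → run B
t=15: queue=[B] q_used=1 → run B
t=16: (idle)
t=17: (idle)
t=18: (idle)
t=19: (idle)
t=20: (idle)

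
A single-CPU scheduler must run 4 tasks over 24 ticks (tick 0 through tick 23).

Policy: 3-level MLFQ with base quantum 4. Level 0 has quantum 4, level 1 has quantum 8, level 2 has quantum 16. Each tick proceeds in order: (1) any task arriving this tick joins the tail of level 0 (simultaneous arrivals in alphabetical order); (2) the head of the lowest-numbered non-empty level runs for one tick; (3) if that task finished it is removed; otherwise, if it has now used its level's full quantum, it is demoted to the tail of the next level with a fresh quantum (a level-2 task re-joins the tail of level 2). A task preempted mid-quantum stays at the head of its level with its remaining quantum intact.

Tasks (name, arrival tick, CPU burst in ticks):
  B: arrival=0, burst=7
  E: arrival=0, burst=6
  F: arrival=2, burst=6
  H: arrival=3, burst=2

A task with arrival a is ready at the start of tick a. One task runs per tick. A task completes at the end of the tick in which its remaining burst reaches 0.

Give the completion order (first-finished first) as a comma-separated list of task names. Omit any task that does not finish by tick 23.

t=0: L0/L1/L2 = BE/-/- → run B
t=1: L0/L1/L2 = BE/-/- → run B
t=2: L0/L1/L2 = BEF/-/- → run B
t=3: L0/L1/L2 = BEFH/-/- → run B
t=4: L0/L1/L2 = EFH/B/- → run E
t=5: L0/L1/L2 = EFH/B/- → run E
t=6: L0/L1/L2 = EFH/B/- → run E
t=7: L0/L1/L2 = EFH/B/- → run E
t=8: L0/L1/L2 = FH/BE/- → run F
t=9: L0/L1/L2 = FH/BE/- → run F
t=10: L0/L1/L2 = FH/BE/- → run F
t=11: L0/L1/L2 = FH/BE/- → run F
t=12: L0/L1/L2 = H/BEF/- → run H
t=13: L0/L1/L2 = H/BEF/- → run H
t=14: L0/L1/L2 = -/BEF/- → run B
t=15: L0/L1/L2 = -/BEF/- → run B
t=16: L0/L1/L2 = -/BEF/- → run B
t=17: L0/L1/L2 = -/EF/- → run E
t=18: L0/L1/L2 = -/EF/- → run E
t=19: L0/L1/L2 = -/F/- → run F
t=20: L0/L1/L2 = -/F/- → run F
t=21: (idle)
t=22: (idle)
t=23: (idle)

completion order = H, B, E, F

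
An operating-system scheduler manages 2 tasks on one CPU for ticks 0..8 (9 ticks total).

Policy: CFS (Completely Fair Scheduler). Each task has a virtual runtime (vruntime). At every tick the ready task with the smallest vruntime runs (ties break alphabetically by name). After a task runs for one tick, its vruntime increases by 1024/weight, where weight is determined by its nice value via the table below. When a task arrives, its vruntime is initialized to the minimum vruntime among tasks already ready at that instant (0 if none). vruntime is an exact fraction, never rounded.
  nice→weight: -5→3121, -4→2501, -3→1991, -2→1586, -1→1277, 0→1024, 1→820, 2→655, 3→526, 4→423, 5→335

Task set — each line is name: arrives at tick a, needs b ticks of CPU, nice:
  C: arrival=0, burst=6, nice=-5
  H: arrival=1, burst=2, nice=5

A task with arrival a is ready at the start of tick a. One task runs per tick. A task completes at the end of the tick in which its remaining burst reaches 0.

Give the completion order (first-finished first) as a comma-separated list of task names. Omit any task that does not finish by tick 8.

completion order = C, H

t=0: vr[C=0] → run C
t=1: vr[C=1024/3121 H=1024/3121] → run C
t=2: vr[C=2048/3121 H=1024/3121] → run H
t=3: vr[C=2048/3121 H=3538944/1045535] → run C
t=4: vr[C=3072/3121 H=3538944/1045535] → run C
t=5: vr[C=4096/3121 H=3538944/1045535] → run C
t=6: vr[C=5120/3121 H=3538944/1045535] → run C
t=7: vr[H=3538944/1045535] → run H
t=8: (idle)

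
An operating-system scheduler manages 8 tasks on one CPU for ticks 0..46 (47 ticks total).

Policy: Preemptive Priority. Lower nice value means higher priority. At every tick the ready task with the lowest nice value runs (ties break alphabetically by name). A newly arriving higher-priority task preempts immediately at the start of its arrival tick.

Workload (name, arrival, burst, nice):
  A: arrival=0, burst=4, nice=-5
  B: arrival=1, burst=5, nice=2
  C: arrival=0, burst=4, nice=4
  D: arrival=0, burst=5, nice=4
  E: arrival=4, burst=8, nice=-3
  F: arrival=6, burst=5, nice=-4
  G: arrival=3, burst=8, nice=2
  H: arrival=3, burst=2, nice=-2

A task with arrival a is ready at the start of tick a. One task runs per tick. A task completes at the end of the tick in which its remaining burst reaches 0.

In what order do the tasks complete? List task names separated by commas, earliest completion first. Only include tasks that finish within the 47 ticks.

t=0: ready={A,C,D} → run A
t=1: ready={A,B,C,D} → run A
t=2: ready={A,B,C,D} → run A
t=3: ready={A,B,C,D,G,H} → run A
t=4: ready={B,C,D,E,G,H} → run E
t=5: ready={B,C,D,E,G,H} → run E
t=6: ready={B,C,D,E,F,G,H} → run F
t=7: ready={B,C,D,E,F,G,H} → run F
t=8: ready={B,C,D,E,F,G,H} → run F
t=9: ready={B,C,D,E,F,G,H} → run F
t=10: ready={B,C,D,E,F,G,H} → run F
t=11: ready={B,C,D,E,G,H} → run E
t=12: ready={B,C,D,E,G,H} → run E
t=13: ready={B,C,D,E,G,H} → run E
t=14: ready={B,C,D,E,G,H} → run E
t=15: ready={B,C,D,E,G,H} → run E
t=16: ready={B,C,D,E,G,H} → run E
t=17: ready={B,C,D,G,H} → run H
t=18: ready={B,C,D,G,H} → run H
t=19: ready={B,C,D,G} → run B
t=20: ready={B,C,D,G} → run B
t=21: ready={B,C,D,G} → run B
t=22: ready={B,C,D,G} → run B
t=23: ready={B,C,D,G} → run B
t=24: ready={C,D,G} → run G
t=25: ready={C,D,G} → run G
t=26: ready={C,D,G} → run G
t=27: ready={C,D,G} → run G
t=28: ready={C,D,G} → run G
t=29: ready={C,D,G} → run G
t=30: ready={C,D,G} → run G
t=31: ready={C,D,G} → run G
t=32: ready={C,D} → run C
t=33: ready={C,D} → run C
t=34: ready={C,D} → run C
t=35: ready={C,D} → run C
t=36: ready={D} → run D
t=37: ready={D} → run D
t=38: ready={D} → run D
t=39: ready={D} → run D
t=40: ready={D} → run D
t=41: (idle)
t=42: (idle)
t=43: (idle)
t=44: (idle)
t=45: (idle)
t=46: (idle)

completion order = A, F, E, H, B, G, C, D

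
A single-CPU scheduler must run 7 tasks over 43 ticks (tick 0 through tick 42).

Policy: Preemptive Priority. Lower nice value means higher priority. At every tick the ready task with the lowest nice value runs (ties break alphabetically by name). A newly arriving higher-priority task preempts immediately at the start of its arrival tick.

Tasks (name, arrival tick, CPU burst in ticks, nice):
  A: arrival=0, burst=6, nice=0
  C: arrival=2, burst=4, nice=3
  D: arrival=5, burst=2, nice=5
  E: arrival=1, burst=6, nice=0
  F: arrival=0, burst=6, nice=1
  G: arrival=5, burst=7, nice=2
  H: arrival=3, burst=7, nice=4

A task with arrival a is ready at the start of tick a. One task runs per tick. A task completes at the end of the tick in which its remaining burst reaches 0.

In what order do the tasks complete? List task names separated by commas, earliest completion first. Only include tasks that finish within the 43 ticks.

completion order = A, E, F, G, C, H, D

t=0: ready={A,F} → run A
t=1: ready={A,E,F} → run A
t=2: ready={A,C,E,F} → run A
t=3: ready={A,C,E,F,H} → run A
t=4: ready={A,C,E,F,H} → run A
t=5: ready={A,C,D,E,F,G,H} → run A
t=6: ready={C,D,E,F,G,H} → run E
t=7: ready={C,D,E,F,G,H} → run E
t=8: ready={C,D,E,F,G,H} → run E
t=9: ready={C,D,E,F,G,H} → run E
t=10: ready={C,D,E,F,G,H} → run E
t=11: ready={C,D,E,F,G,H} → run E
t=12: ready={C,D,F,G,H} → run F
t=13: ready={C,D,F,G,H} → run F
t=14: ready={C,D,F,G,H} → run F
t=15: ready={C,D,F,G,H} → run F
t=16: ready={C,D,F,G,H} → run F
t=17: ready={C,D,F,G,H} → run F
t=18: ready={C,D,G,H} → run G
t=19: ready={C,D,G,H} → run G
t=20: ready={C,D,G,H} → run G
t=21: ready={C,D,G,H} → run G
t=22: ready={C,D,G,H} → run G
t=23: ready={C,D,G,H} → run G
t=24: ready={C,D,G,H} → run G
t=25: ready={C,D,H} → run C
t=26: ready={C,D,H} → run C
t=27: ready={C,D,H} → run C
t=28: ready={C,D,H} → run C
t=29: ready={D,H} → run H
t=30: ready={D,H} → run H
t=31: ready={D,H} → run H
t=32: ready={D,H} → run H
t=33: ready={D,H} → run H
t=34: ready={D,H} → run H
t=35: ready={D,H} → run H
t=36: ready={D} → run D
t=37: ready={D} → run D
t=38: (idle)
t=39: (idle)
t=40: (idle)
t=41: (idle)
t=42: (idle)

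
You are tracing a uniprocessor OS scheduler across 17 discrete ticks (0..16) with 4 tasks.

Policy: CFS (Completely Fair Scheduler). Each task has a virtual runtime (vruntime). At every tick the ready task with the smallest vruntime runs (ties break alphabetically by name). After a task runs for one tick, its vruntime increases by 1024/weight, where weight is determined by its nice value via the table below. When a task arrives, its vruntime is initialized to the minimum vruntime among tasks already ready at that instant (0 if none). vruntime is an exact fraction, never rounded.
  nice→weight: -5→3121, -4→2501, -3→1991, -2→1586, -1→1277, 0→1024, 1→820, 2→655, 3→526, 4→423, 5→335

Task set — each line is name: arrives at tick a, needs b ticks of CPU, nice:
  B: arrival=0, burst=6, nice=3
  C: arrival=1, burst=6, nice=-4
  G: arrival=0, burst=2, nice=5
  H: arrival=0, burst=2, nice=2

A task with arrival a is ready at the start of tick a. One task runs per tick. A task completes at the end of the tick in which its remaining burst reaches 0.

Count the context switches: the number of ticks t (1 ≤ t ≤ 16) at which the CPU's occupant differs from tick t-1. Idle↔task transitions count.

context switches = 11

t=0: vr[B=0 G=0 H=0] → run B
t=1: vr[B=512/263 C=0 G=0 H=0] → run C
t=2: vr[B=512/263 C=1024/2501 G=0 H=0] → run G
t=3: vr[B=512/263 C=1024/2501 G=1024/335 H=0] → run H
t=4: vr[B=512/263 C=1024/2501 G=1024/335 H=1024/655] → run C
t=5: vr[B=512/263 C=2048/2501 G=1024/335 H=1024/655] → run C
t=6: vr[B=512/263 C=3072/2501 G=1024/335 H=1024/655] → run C
t=7: vr[B=512/263 C=4096/2501 G=1024/335 H=1024/655] → run H
t=8: vr[B=512/263 C=4096/2501 G=1024/335] → run C
t=9: vr[B=512/263 C=5120/2501 G=1024/335] → run B
t=10: vr[B=1024/263 C=5120/2501 G=1024/335] → run C
t=11: vr[B=1024/263 G=1024/335] → run G
t=12: vr[B=1024/263] → run B
t=13: vr[B=1536/263] → run B
t=14: vr[B=2048/263] → run B
t=15: vr[B=2560/263] → run B
t=16: (idle)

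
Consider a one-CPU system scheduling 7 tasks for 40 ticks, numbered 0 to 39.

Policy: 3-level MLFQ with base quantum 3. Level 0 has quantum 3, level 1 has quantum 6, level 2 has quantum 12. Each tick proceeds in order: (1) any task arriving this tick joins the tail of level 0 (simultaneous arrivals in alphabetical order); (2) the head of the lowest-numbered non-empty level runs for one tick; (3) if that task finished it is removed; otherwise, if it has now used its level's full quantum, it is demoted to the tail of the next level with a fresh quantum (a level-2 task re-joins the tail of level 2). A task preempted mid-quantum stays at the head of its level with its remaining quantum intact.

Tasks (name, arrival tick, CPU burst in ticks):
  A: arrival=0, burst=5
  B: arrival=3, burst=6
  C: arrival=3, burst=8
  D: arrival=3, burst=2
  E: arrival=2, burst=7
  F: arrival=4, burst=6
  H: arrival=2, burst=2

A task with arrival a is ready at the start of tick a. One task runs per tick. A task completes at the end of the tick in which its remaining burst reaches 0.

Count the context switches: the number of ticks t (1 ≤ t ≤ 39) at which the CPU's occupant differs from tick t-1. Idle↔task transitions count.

context switches = 12

t=0: L0/L1/L2 = A/-/- → run A
t=1: L0/L1/L2 = A/-/- → run A
t=2: L0/L1/L2 = AEH/-/- → run A
t=3: L0/L1/L2 = EHBCD/A/- → run E
t=4: L0/L1/L2 = EHBCDF/A/- → run E
t=5: L0/L1/L2 = EHBCDF/A/- → run E
t=6: L0/L1/L2 = HBCDF/AE/- → run H
t=7: L0/L1/L2 = HBCDF/AE/- → run H
t=8: L0/L1/L2 = BCDF/AE/- → run B
t=9: L0/L1/L2 = BCDF/AE/- → run B
t=10: L0/L1/L2 = BCDF/AE/- → run B
t=11: L0/L1/L2 = CDF/AEB/- → run C
t=12: L0/L1/L2 = CDF/AEB/- → run C
t=13: L0/L1/L2 = CDF/AEB/- → run C
t=14: L0/L1/L2 = DF/AEBC/- → run D
t=15: L0/L1/L2 = DF/AEBC/- → run D
t=16: L0/L1/L2 = F/AEBC/- → run F
t=17: L0/L1/L2 = F/AEBC/- → run F
t=18: L0/L1/L2 = F/AEBC/- → run F
t=19: L0/L1/L2 = -/AEBCF/- → run A
t=20: L0/L1/L2 = -/AEBCF/- → run A
t=21: L0/L1/L2 = -/EBCF/- → run E
t=22: L0/L1/L2 = -/EBCF/- → run E
t=23: L0/L1/L2 = -/EBCF/- → run E
t=24: L0/L1/L2 = -/EBCF/- → run E
t=25: L0/L1/L2 = -/BCF/- → run B
t=26: L0/L1/L2 = -/BCF/- → run B
t=27: L0/L1/L2 = -/BCF/- → run B
t=28: L0/L1/L2 = -/CF/- → run C
t=29: L0/L1/L2 = -/CF/- → run C
t=30: L0/L1/L2 = -/CF/- → run C
t=31: L0/L1/L2 = -/CF/- → run C
t=32: L0/L1/L2 = -/CF/- → run C
t=33: L0/L1/L2 = -/F/- → run F
t=34: L0/L1/L2 = -/F/- → run F
t=35: L0/L1/L2 = -/F/- → run F
t=36: (idle)
t=37: (idle)
t=38: (idle)
t=39: (idle)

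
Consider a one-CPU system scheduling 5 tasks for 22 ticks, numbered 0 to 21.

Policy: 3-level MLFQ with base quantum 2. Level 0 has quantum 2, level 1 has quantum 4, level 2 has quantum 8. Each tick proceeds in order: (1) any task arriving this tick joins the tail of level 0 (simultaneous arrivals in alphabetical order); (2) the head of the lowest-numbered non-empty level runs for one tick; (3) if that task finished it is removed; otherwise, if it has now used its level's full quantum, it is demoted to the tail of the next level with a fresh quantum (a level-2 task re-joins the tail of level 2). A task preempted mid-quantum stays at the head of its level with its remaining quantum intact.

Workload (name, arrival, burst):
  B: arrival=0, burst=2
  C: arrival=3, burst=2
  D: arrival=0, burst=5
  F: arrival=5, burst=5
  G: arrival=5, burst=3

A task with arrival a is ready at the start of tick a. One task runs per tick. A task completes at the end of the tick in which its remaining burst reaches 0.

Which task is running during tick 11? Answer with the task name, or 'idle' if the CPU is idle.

t=0: L0/L1/L2 = BD/-/- → run B
t=1: L0/L1/L2 = BD/-/- → run B
t=2: L0/L1/L2 = D/-/- → run D
t=3: L0/L1/L2 = DC/-/- → run D
t=4: L0/L1/L2 = C/D/- → run C
t=5: L0/L1/L2 = CFG/D/- → run C
t=6: L0/L1/L2 = FG/D/- → run F
t=7: L0/L1/L2 = FG/D/- → run F
t=8: L0/L1/L2 = G/DF/- → run G
t=9: L0/L1/L2 = G/DF/- → run G
t=10: L0/L1/L2 = -/DFG/- → run D
t=11: L0/L1/L2 = -/DFG/- → run D
t=12: L0/L1/L2 = -/DFG/- → run D
t=13: L0/L1/L2 = -/FG/- → run F
t=14: L0/L1/L2 = -/FG/- → run F
t=15: L0/L1/L2 = -/FG/- → run F
t=16: L0/L1/L2 = -/G/- → run G
t=17: (idle)
t=18: (idle)
t=19: (idle)
t=20: (idle)
t=21: (idle)

running at tick 11 = D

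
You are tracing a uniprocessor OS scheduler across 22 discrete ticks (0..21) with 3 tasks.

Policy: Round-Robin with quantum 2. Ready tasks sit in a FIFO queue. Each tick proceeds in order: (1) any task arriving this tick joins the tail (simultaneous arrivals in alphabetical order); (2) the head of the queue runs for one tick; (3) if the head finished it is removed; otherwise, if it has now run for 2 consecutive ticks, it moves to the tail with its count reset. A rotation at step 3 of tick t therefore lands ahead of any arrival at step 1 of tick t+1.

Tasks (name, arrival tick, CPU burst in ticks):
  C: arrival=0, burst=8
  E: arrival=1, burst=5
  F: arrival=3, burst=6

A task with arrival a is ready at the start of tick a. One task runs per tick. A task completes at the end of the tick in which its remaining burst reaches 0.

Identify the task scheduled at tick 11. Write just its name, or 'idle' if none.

t=0: queue=[C] q_used=0 → run C
t=1: queue=[C,E] q_used=1 → run C
t=2: queue=[E,C] q_used=0 → run E
t=3: queue=[E,C,F] q_used=1 → run E
t=4: queue=[C,F,E] q_used=0 → run C
t=5: queue=[C,F,E] q_used=1 → run C
t=6: queue=[F,E,C] q_used=0 → run F
t=7: queue=[F,E,C] q_used=1 → run F
t=8: queue=[E,C,F] q_used=0 → run E
t=9: queue=[E,C,F] q_used=1 → run E
t=10: queue=[C,F,E] q_used=0 → run C
t=11: queue=[C,F,E] q_used=1 → run C
t=12: queue=[F,E,C] q_used=0 → run F
t=13: queue=[F,E,C] q_used=1 → run F
t=14: queue=[E,C,F] q_used=0 → run E
t=15: queue=[C,F] q_used=0 → run C
t=16: queue=[C,F] q_used=1 → run C
t=17: queue=[F] q_used=0 → run F
t=18: queue=[F] q_used=1 → run F
t=19: (idle)
t=20: (idle)
t=21: (idle)

running at tick 11 = C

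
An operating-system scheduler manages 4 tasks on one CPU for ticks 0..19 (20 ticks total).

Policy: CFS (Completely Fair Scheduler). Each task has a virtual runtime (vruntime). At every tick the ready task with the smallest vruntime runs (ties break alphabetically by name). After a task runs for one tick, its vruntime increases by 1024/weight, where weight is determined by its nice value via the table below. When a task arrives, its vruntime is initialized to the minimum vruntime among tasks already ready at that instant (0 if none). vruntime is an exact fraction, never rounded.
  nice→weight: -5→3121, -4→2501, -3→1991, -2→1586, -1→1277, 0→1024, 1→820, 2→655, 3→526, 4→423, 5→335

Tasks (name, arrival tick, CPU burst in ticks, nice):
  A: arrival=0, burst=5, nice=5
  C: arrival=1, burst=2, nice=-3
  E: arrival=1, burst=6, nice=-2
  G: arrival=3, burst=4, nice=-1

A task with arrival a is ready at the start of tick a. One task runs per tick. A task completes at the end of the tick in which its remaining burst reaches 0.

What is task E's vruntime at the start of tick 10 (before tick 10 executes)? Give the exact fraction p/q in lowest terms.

vruntime(E, start of tick 10) = 1326592/265655

t=0: vr[A=0] → run A
t=1: vr[A=1024/335 C=1024/335 E=1024/335] → run A
t=2: vr[A=2048/335 C=1024/335 E=1024/335] → run C
t=3: vr[A=2048/335 C=2381824/666985 E=1024/335 G=1024/335] → run E
t=4: vr[A=2048/335 C=2381824/666985 E=983552/265655 G=1024/335] → run G
t=5: vr[A=2048/335 C=2381824/666985 E=983552/265655 G=1650688/427795] → run C
t=6: vr[A=2048/335 E=983552/265655 G=1650688/427795] → run E
t=7: vr[A=2048/335 E=1155072/265655 G=1650688/427795] → run G
t=8: vr[A=2048/335 E=1155072/265655 G=1993728/427795] → run E
t=9: vr[A=2048/335 E=1326592/265655 G=1993728/427795] → run G
t=10: vr[A=2048/335 E=1326592/265655 G=2336768/427795] → run E
t=11: vr[A=2048/335 E=1498112/265655 G=2336768/427795] → run G
t=12: vr[A=2048/335 E=1498112/265655] → run E
t=13: vr[A=2048/335 E=1669632/265655] → run A
t=14: vr[A=3072/335 E=1669632/265655] → run E
t=15: vr[A=3072/335] → run A
t=16: vr[A=4096/335] → run A
t=17: (idle)
t=18: (idle)
t=19: (idle)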